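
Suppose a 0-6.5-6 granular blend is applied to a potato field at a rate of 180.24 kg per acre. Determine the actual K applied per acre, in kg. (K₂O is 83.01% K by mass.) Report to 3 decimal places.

8.977 kg K per acre

K₂O per acre = 180.24 × 6% = 10.8144 kg.
Elemental K = 10.8144 × 0.8301 = 8.97703 kg per acre.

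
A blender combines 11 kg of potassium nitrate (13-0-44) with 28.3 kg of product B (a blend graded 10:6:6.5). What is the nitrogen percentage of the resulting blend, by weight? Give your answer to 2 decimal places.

Total mass = 11 + 28.3 = 39.3 kg.
N mass = 13%×11 + 10%×28.3 = 4.26 kg.
% N = 4.26 / 39.3 = 10.8397%.

10.84% N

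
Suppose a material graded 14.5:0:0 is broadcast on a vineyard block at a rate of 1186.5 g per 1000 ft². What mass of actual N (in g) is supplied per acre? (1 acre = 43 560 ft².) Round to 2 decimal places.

nitrogen per 1000 ft² = 1186.5 × 14.5% = 172.042 g.
Convert to per acre: 172.042 × 43.56 = 7494.171 g.

7494.17 g N per acre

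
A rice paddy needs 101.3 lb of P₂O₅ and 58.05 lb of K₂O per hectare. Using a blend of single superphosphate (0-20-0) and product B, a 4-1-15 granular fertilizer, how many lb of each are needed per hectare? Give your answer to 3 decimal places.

Per-hectare balance (a = single superphosphate, b = product B):
P₂O₅: 0.2·a + 0.01·b = 101.3
K₂O: 0·a + 0.15·b = 58.05
Solving simultaneously: a = 487.15, b = 387.

487.150 lb single superphosphate, 387.000 lb product B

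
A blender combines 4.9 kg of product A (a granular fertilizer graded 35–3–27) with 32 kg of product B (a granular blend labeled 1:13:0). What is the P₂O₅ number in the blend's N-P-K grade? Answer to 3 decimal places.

Total mass = 4.9 + 32 = 36.9 kg.
P₂O₅ mass = 3%×4.9 + 13%×32 = 4.307 kg.
% P₂O₅ = 4.307 / 36.9 = 11.6721%.

11.672% P₂O₅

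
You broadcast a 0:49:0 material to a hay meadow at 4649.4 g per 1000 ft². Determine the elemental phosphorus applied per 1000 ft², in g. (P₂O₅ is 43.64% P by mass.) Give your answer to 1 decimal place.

P₂O₅ per 1000 ft² = 4649.4 × 49% = 2278.21 g.
Elemental P = 2278.21 × 0.4364 = 994.209 g per 1000 ft².

994.2 g P per thousand sq ft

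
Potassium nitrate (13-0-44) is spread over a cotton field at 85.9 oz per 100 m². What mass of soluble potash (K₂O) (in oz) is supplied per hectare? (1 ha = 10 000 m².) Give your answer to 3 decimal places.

3779.600 oz K₂O per hectare

K₂O per 100 m² = 85.9 × 44% = 37.796 oz.
Convert to per hectare: 37.796 × 100 = 3779.6 oz.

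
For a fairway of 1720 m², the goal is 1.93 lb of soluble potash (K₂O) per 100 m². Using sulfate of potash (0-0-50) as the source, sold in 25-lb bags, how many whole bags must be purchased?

3 bags

Product per 100 m² = 1.93 / 50% = 3.86 lb.
Total product = 3.86 × 1720 / 100 = 66.392 lb.
Bags = ⌈66.392 / 25⌉ = 3.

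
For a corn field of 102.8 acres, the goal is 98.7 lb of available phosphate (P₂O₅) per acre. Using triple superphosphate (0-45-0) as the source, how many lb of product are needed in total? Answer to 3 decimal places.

Product per acre = 98.7 / 45% = 219.333 lb.
Total product = 219.333 × 102.8 = 22547.4667 lb.

22547.467 lb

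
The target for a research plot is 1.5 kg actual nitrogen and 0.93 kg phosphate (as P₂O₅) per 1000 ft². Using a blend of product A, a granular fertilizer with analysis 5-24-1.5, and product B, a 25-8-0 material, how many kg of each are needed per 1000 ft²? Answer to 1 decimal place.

2.0 kg product A, 5.6 kg product B

Let a = kg of product A, b = kg of product B (per 1000 ft²).
N: 0.05·a + 0.25·b = 1.5
P₂O₅: 0.24·a + 0.08·b = 0.93
Solving simultaneously: a = 2.00893, b = 5.59821.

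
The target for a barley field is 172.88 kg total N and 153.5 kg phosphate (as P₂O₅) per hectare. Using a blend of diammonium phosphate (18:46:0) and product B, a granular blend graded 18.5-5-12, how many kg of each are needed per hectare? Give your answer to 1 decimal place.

Per-hectare balance (a = diammonium phosphate, b = product B):
N: 0.18·a + 0.185·b = 172.88
P₂O₅: 0.46·a + 0.05·b = 153.5
Eliminate a: (row1) − 0.18/0.46·(row2) → 0.165435·b = 112.815, so b = 681.929.
Back-substitute: a = (172.88 − 0.185·681.929) / 0.18 = 259.573.

259.6 kg diammonium phosphate, 681.9 kg product B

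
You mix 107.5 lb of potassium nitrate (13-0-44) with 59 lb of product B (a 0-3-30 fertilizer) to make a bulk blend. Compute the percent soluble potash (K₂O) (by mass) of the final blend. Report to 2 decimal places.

Total mass = 107.5 + 59 = 166.5 lb.
K₂O mass = 44%×107.5 + 30%×59 = 65 lb.
% K₂O = 65 / 166.5 = 39.039%.

39.04% K₂O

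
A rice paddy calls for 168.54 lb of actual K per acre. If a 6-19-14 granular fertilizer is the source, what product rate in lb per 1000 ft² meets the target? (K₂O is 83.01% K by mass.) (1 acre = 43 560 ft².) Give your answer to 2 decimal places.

As K₂O: 168.54 / 0.8301 = 203.036 lb per acre.
Product per acre = 203.036 / 14% = 1450.26 lb.
Convert to per 1000 ft²: 1450.26 × 0.0229568 = 33.2933 lb.

33.29 lb of product per thousand sq ft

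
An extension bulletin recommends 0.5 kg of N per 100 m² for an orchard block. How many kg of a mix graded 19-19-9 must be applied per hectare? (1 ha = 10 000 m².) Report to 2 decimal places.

263.16 kg of product per hectare

Product per 100 m² = 0.5 / 19% = 2.63158 kg.
Convert to per hectare: 2.63158 × 100 = 263.158 kg.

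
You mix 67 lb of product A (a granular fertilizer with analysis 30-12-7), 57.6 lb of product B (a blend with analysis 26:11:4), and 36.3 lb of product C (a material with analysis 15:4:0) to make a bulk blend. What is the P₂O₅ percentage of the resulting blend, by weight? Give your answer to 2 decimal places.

9.84% P₂O₅

Total mass = 67 + 57.6 + 36.3 = 160.9 lb.
P₂O₅ mass = 12%×67 + 11%×57.6 + 4%×36.3 = 15.828 lb.
% P₂O₅ = 15.828 / 160.9 = 9.83717%.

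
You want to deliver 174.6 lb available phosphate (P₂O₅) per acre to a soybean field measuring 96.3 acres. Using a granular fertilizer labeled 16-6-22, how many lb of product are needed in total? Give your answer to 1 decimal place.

Product per acre = 174.6 / 6% = 2910 lb.
Total product = 2910 × 96.3 = 280233 lb.

280233.0 lb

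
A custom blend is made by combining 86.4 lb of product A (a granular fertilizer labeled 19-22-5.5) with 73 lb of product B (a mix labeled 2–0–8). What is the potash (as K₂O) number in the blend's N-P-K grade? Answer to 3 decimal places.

Total mass = 86.4 + 73 = 159.4 lb.
K₂O mass = 5.5%×86.4 + 8%×73 = 10.592 lb.
% K₂O = 10.592 / 159.4 = 6.64492%.

6.645% K₂O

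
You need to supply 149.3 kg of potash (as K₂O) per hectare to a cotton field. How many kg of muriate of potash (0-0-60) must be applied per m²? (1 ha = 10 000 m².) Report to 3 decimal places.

0.025 kg of product per sq m

Product per hectare = 149.3 / 60% = 248.833 kg.
Convert to per m²: 248.833 × 0.0001 = 0.0248833 kg.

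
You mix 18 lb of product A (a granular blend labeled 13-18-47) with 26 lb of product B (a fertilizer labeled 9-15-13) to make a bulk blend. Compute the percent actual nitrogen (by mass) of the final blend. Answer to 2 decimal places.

10.64% N

Total mass = 18 + 26 = 44 lb.
N mass = 13%×18 + 9%×26 = 4.68 lb.
% N = 4.68 / 44 = 10.6364%.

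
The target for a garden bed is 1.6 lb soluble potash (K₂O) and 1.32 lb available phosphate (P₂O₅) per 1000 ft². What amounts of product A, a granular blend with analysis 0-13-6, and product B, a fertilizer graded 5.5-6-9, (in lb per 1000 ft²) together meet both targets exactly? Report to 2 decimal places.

Per-1000 ft² balance (a = product A, b = product B):
K₂O: 0.06·a + 0.09·b = 1.6
P₂O₅: 0.13·a + 0.06·b = 1.32
Solving simultaneously: a = 2.81481, b = 15.9012.

2.81 lb product A, 15.90 lb product B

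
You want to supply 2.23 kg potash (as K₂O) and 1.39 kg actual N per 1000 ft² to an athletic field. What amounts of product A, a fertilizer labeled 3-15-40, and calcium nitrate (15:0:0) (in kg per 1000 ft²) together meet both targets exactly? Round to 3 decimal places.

Let a = kg of product A, b = kg of calcium nitrate (per 1000 ft²).
K₂O: 0.4·a + 0·b = 2.23
N: 0.03·a + 0.15·b = 1.39
Eliminate a: (row1) − 0.4/0.03·(row2) → -2·b = -16.3033, so b = 8.15167.
Back-substitute: a = (2.23 − 0·8.15167) / 0.4 = 5.575.

5.575 kg product A, 8.152 kg calcium nitrate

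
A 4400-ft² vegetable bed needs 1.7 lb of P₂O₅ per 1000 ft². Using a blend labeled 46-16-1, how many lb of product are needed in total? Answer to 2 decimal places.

Product per 1000 ft² = 1.7 / 16% = 10.625 lb.
Total product = 10.625 × 4400 / 1000 = 46.75 lb.

46.75 lb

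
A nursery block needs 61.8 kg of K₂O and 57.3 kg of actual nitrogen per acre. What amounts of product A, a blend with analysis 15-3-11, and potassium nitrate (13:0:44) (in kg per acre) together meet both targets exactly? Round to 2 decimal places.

332.26 kg product A, 57.39 kg potassium nitrate

Let a = kg of product A, b = kg of potassium nitrate (per acre).
K₂O: 0.11·a + 0.44·b = 61.8
N: 0.15·a + 0.13·b = 57.3
Eliminate b: (row1) − 0.44/0.13·(row2) → -0.397692·a = -132.138, so a = 332.263.
Then b = (57.3 − 0.15·332.263) / 0.13 = 57.3888.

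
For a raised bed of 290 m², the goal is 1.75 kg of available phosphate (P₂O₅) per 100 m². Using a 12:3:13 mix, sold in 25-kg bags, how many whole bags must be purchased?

7 bags

Product per 100 m² = 1.75 / 3% = 58.3333 kg.
Total product = 58.3333 × 290 / 100 = 169.167 kg.
Bags = ⌈169.167 / 25⌉ = 7.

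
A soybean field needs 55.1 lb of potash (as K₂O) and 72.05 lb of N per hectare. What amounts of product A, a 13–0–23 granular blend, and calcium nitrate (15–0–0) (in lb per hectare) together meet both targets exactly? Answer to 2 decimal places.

239.57 lb product A, 272.71 lb calcium nitrate

Let a = lb of product A, b = lb of calcium nitrate (per hectare).
K₂O: 0.23·a + 0·b = 55.1
N: 0.13·a + 0.15·b = 72.05
From row1: a = (55.1 − 0·b) / 0.23.
Into row2: 0.13·(55.1 − 0·b)/0.23 + 0.15·b = 72.05 → b = 272.7101, a = 239.565.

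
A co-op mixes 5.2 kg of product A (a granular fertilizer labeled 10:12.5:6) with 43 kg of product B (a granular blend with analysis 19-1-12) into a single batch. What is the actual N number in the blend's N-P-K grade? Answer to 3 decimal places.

Total mass = 5.2 + 43 = 48.2 kg.
N mass = 10%×5.2 + 19%×43 = 8.69 kg.
% N = 8.69 / 48.2 = 18.02905%.

18.029% N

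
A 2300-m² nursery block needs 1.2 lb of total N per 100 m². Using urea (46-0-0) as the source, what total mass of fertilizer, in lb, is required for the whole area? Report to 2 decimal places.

Product per 100 m² = 1.2 / 46% = 2.6087 lb.
Total product = 2.6087 × 2300 / 100 = 60 lb.

60.00 lb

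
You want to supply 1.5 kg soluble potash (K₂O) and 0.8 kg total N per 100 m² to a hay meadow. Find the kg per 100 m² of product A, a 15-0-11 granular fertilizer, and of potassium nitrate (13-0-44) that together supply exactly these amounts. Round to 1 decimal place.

With a, b = kg per 100 m² of product A and potassium nitrate:
K₂O: 0.11·a + 0.44·b = 1.5
N: 0.15·a + 0.13·b = 0.8
Eliminate b: (row1) − 0.44/0.13·(row2) → -0.397692·a = -1.20769, so a = 3.03675.
Then b = (0.8 − 0.15·3.03675) / 0.13 = 2.6499.

3.0 kg product A, 2.6 kg potassium nitrate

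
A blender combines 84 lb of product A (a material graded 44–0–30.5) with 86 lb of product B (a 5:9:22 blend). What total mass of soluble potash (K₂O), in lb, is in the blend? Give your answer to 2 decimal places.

44.54 lb K₂O

K₂O mass = 30.5%×84 + 22%×86 = 44.54 lb.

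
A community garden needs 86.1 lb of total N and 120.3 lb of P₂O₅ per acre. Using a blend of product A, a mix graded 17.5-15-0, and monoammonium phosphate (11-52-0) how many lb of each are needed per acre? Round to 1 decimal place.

With a, b = lb per acre of product A and monoammonium phosphate:
N: 0.175·a + 0.11·b = 86.1
P₂O₅: 0.15·a + 0.52·b = 120.3
Eliminate a: (row1) − 0.175/0.15·(row2) → -0.496667·b = -54.25, so b = 109.228.
Back-substitute: a = (86.1 − 0.11·109.228) / 0.175 = 423.342.

423.3 lb product A, 109.2 lb monoammonium phosphate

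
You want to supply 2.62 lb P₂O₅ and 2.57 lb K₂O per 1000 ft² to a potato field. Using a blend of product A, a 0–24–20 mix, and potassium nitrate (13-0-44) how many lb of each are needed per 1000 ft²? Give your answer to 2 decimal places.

10.92 lb product A, 0.88 lb potassium nitrate

With a, b = lb per 1000 ft² of product A and potassium nitrate:
P₂O₅: 0.24·a + 0·b = 2.62
K₂O: 0.2·a + 0.44·b = 2.57
Eliminate a: (row1) − 0.24/0.2·(row2) → -0.528·b = -0.464, so b = 0.878788.
Back-substitute: a = (2.62 − 0·0.878788) / 0.24 = 10.9167.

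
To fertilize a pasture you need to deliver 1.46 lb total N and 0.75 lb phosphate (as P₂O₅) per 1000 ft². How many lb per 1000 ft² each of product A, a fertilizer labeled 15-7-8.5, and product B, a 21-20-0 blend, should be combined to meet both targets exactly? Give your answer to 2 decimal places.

With a, b = lb per 1000 ft² of product A and product B:
N: 0.15·a + 0.21·b = 1.46
P₂O₅: 0.07·a + 0.2·b = 0.75
Eliminate b: (row1) − 0.21/0.2·(row2) → 0.0765·a = 0.6725, so a = 8.79085.
Then b = (0.75 − 0.07·8.79085) / 0.2 = 0.673203.

8.79 lb product A, 0.67 lb product B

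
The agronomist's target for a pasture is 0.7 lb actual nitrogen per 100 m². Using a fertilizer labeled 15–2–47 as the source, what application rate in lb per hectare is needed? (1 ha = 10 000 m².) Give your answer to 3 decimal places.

466.667 lb of product per hectare

Product per 100 m² = 0.7 / 15% = 4.66667 lb.
Convert to per hectare: 4.66667 × 100 = 466.6667 lb.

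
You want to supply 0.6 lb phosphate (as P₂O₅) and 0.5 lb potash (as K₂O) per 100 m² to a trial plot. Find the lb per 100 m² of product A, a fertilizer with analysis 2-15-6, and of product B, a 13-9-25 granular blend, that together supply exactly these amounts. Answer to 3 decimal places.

Per-100 m² balance (a = product A, b = product B):
P₂O₅: 0.15·a + 0.09·b = 0.6
K₂O: 0.06·a + 0.25·b = 0.5
Solving simultaneously: a = 3.27103, b = 1.21495.

3.271 lb product A, 1.215 lb product B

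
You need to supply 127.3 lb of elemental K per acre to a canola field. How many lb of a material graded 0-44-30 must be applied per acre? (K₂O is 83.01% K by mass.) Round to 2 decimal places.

511.18 lb of product per acre

As K₂O: 127.3 / 0.8301 = 153.355 lb per acre.
Product per acre = 153.355 / 30% = 511.183 lb.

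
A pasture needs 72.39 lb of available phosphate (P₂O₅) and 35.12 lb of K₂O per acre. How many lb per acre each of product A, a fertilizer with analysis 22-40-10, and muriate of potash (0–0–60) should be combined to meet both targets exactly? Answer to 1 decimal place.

Per-acre balance (a = product A, b = muriate of potash):
P₂O₅: 0.4·a + 0·b = 72.39
K₂O: 0.1·a + 0.6·b = 35.12
From row1: a = (72.39 − 0·b) / 0.4.
Into row2: 0.1·(72.39 − 0·b)/0.4 + 0.6·b = 35.12 → b = 28.3708, a = 180.975.

181.0 lb product A, 28.4 lb muriate of potash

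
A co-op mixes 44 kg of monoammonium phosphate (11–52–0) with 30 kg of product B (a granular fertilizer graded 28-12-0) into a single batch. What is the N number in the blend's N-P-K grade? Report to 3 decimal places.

Total mass = 44 + 30 = 74 kg.
N mass = 11%×44 + 28%×30 = 13.24 kg.
% N = 13.24 / 74 = 17.8919%.

17.892% N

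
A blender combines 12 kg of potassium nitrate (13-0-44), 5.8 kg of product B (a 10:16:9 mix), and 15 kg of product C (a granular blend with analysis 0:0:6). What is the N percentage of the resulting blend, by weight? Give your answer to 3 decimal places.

6.524% N

Total mass = 12 + 5.8 + 15 = 32.8 kg.
N mass = 13%×12 + 10%×5.8 + 0%×15 = 2.14 kg.
% N = 2.14 / 32.8 = 6.52439%.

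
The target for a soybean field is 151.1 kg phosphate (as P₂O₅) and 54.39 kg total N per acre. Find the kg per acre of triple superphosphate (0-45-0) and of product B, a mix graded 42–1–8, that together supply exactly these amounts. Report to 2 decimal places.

With a, b = kg per acre of triple superphosphate and product B:
P₂O₅: 0.45·a + 0.01·b = 151.1
N: 0·a + 0.42·b = 54.39
Solving simultaneously: a = 332.9, b = 129.5.

332.90 kg triple superphosphate, 129.50 kg product B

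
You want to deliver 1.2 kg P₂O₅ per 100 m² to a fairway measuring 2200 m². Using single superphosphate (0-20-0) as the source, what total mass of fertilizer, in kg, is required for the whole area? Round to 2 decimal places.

132.00 kg

Product per 100 m² = 1.2 / 20% = 6 kg.
Total product = 6 × 2200 / 100 = 132 kg.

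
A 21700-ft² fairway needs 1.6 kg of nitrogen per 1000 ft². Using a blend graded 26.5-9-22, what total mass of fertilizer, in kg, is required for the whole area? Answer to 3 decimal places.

Product per 1000 ft² = 1.6 / 26.5% = 6.03774 kg.
Total product = 6.03774 × 21700 / 1000 = 131.0189 kg.

131.019 kg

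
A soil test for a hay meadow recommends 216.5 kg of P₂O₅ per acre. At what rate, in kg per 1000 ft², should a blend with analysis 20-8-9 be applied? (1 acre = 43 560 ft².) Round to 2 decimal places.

62.13 kg of product per thousand sq ft

Product per acre = 216.5 / 8% = 2706.25 kg.
Convert to per 1000 ft²: 2706.25 × 0.0229568 = 62.127 kg.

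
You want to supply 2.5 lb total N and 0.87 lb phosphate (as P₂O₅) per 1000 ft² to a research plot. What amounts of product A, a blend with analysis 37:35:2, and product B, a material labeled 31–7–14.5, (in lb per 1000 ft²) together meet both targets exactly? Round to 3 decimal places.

Let a = lb of product A, b = lb of product B (per 1000 ft²).
N: 0.37·a + 0.31·b = 2.5
P₂O₅: 0.35·a + 0.07·b = 0.87
Solving simultaneously: a = 1.14649, b = 6.69613.

1.146 lb product A, 6.696 lb product B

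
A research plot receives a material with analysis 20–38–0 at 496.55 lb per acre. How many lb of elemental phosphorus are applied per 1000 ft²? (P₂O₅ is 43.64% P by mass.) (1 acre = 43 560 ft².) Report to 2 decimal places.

1.89 lb P per thousand sq ft

P₂O₅ per acre = 496.55 × 38% = 188.689 lb.
Elemental P = 188.689 × 0.4364 = 82.3439 lb per acre.
Convert to per 1000 ft²: 82.3439 × 0.0229568 = 1.89036 lb.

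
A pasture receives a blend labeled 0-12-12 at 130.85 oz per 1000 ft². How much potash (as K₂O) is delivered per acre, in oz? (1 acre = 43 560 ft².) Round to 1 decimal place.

684.0 oz K₂O per acre

K₂O per 1000 ft² = 130.85 × 12% = 15.702 oz.
Convert to per acre: 15.702 × 43.56 = 683.979 oz.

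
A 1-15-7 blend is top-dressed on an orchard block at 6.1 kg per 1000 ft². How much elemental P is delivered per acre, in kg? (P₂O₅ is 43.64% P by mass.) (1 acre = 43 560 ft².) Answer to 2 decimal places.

17.39 kg P per acre

P₂O₅ per 1000 ft² = 6.1 × 15% = 0.915 kg.
Elemental P = 0.915 × 0.4364 = 0.399306 kg per 1000 ft².
Convert to per acre: 0.399306 × 43.56 = 17.3938 kg.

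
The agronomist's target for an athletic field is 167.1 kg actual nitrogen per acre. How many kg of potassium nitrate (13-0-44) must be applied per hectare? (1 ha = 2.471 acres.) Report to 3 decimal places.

3176.185 kg of product per hectare

Product per acre = 167.1 / 13% = 1285.38 kg.
Convert to per hectare: 1285.38 × 2.471 = 3176.1854 kg.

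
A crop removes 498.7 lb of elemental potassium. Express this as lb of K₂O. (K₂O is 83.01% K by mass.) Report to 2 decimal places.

600.77 lb K₂O

K₂O = 498.7 / 0.8301 = 600.771 lb.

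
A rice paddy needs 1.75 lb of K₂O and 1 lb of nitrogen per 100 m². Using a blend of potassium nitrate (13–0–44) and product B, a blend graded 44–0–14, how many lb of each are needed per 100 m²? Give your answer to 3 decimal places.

3.592 lb potassium nitrate, 1.212 lb product B

Let a = lb of potassium nitrate, b = lb of product B (per 100 m²).
K₂O: 0.44·a + 0.14·b = 1.75
N: 0.13·a + 0.44·b = 1
From row1: a = (1.75 − 0.14·b) / 0.44.
Into row2: 0.13·(1.75 − 0.14·b)/0.44 + 0.44·b = 1 → b = 1.21152, a = 3.59179.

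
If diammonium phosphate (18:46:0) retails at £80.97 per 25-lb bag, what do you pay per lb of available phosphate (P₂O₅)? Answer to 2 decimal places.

P₂O₅ in bag = 25 × 46% = 11.5 lb.
Cost per lb P₂O₅ = £80.97 / 11.5 = £7.0409.

£7.04 per lb P₂O₅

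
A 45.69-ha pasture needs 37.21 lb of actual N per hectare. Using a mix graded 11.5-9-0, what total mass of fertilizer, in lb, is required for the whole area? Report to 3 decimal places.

Product per hectare = 37.21 / 11.5% = 323.565 lb.
Total product = 323.565 × 45.69 = 14783.6948 lb.

14783.695 lb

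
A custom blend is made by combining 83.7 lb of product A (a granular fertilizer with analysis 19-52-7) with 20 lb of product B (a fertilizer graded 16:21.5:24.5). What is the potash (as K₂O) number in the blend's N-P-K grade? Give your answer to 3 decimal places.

Total mass = 83.7 + 20 = 103.7 lb.
K₂O mass = 7%×83.7 + 24.5%×20 = 10.759 lb.
% K₂O = 10.759 / 103.7 = 10.3751%.

10.375% K₂O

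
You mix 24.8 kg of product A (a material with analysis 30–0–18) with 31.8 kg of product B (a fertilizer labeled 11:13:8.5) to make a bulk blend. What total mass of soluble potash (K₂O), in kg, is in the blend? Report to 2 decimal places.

K₂O mass = 18%×24.8 + 8.5%×31.8 = 7.167 kg.

7.17 kg K₂O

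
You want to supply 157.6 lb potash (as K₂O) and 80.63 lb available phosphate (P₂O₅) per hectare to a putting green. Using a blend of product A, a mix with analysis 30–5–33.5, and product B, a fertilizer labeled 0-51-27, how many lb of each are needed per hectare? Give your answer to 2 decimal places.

372.46 lb product A, 121.58 lb product B

Let a = lb of product A, b = lb of product B (per hectare).
K₂O: 0.335·a + 0.27·b = 157.6
P₂O₅: 0.05·a + 0.51·b = 80.63
Solving simultaneously: a = 372.456, b = 121.583.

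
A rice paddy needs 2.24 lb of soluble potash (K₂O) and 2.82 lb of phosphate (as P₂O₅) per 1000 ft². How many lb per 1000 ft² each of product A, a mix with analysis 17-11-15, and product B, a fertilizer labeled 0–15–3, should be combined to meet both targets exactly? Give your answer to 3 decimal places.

13.094 lb product A, 9.198 lb product B

With a, b = lb per 1000 ft² of product A and product B:
K₂O: 0.15·a + 0.03·b = 2.24
P₂O₅: 0.11·a + 0.15·b = 2.82
Eliminate a: (row1) − 0.15/0.11·(row2) → -0.174545·b = -1.60545, so b = 9.19792.
Back-substitute: a = (2.24 − 0.03·9.19792) / 0.15 = 13.0938.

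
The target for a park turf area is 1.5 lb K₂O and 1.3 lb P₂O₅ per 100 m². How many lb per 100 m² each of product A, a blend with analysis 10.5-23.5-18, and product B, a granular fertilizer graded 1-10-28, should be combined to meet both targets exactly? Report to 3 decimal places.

4.477 lb product A, 2.479 lb product B

With a, b = lb per 100 m² of product A and product B:
K₂O: 0.18·a + 0.28·b = 1.5
P₂O₅: 0.235·a + 0.1·b = 1.3
From row1: a = (1.5 − 0.28·b) / 0.18.
Into row2: 0.235·(1.5 − 0.28·b)/0.18 + 0.1·b = 1.3 → b = 2.47908, a = 4.47699.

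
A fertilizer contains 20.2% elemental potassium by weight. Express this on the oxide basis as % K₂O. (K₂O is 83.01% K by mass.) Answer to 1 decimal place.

24.3% K₂O

%K₂O = 20.2 / 0.8301 = 24.3344%.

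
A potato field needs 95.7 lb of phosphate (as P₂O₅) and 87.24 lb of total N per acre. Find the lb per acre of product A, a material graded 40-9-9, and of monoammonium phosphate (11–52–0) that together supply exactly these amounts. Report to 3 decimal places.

With a, b = lb per acre of product A and monoammonium phosphate:
P₂O₅: 0.09·a + 0.52·b = 95.7
N: 0.4·a + 0.11·b = 87.24
Eliminate b: (row1) − 0.52/0.11·(row2) → -1.80091·a = -316.707, so a = 175.8597.
Then b = (87.24 − 0.4·175.8597) / 0.11 = 153.6012.

175.860 lb product A, 153.601 lb monoammonium phosphate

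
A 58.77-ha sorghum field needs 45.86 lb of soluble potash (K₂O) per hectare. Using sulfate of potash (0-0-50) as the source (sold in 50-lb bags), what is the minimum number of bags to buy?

Product per hectare = 45.86 / 50% = 91.72 lb.
Total product = 91.72 × 58.77 = 5390.38 lb.
Bags = ⌈5390.38 / 50⌉ = 108.

108 bags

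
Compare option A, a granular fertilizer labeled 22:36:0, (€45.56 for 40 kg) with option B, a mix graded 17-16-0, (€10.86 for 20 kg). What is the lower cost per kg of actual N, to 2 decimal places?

option A: N per bag = 40 × 22% = 8.8 kg; cost = 45.56 / 8.8 = €5.1773/kg N.
option B: N per bag = 20 × 17% = 3.4 kg; cost = 10.86 / 3.4 = €3.1941/kg N.
option B is cheaper.

€3.19 per kg N (option B)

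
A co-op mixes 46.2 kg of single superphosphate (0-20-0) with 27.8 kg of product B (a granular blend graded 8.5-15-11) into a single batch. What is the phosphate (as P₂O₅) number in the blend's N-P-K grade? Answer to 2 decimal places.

Total mass = 46.2 + 27.8 = 74 kg.
P₂O₅ mass = 20%×46.2 + 15%×27.8 = 13.41 kg.
% P₂O₅ = 13.41 / 74 = 18.1216%.

18.12% P₂O₅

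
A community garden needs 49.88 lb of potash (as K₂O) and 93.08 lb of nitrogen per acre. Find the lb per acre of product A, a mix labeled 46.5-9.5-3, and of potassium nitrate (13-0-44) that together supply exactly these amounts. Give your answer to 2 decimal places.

Let a = lb of product A, b = lb of potassium nitrate (per acre).
K₂O: 0.03·a + 0.44·b = 49.88
N: 0.465·a + 0.13·b = 93.08
Solving simultaneously: a = 171.753, b = 101.653.

171.75 lb product A, 101.65 lb potassium nitrate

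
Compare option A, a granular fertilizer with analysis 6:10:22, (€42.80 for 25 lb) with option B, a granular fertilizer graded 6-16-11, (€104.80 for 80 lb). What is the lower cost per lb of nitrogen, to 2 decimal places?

€21.83 per lb N (option B)

option A: N per bag = 25 × 6% = 1.5 lb; cost = 42.80 / 1.5 = €28.5333/lb N.
option B: N per bag = 80 × 6% = 4.8 lb; cost = 104.80 / 4.8 = €21.8333/lb N.
option B is cheaper.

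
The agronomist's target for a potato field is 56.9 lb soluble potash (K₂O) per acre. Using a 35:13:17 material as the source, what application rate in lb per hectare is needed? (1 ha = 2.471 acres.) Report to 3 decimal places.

Product per acre = 56.9 / 17% = 334.706 lb.
Convert to per hectare: 334.706 × 2.471 = 827.0582 lb.

827.058 lb of product per hectare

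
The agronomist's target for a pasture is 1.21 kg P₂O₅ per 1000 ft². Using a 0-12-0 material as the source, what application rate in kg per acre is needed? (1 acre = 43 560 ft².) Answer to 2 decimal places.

Product per 1000 ft² = 1.21 / 12% = 10.0833 kg.
Convert to per acre: 10.0833 × 43.56 = 439.23 kg.

439.23 kg of product per acre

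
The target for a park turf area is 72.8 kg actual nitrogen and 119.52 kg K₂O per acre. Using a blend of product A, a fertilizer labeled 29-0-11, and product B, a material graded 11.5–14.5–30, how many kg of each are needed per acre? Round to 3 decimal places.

Per-acre balance (a = product A, b = product B):
N: 0.29·a + 0.115·b = 72.8
K₂O: 0.11·a + 0.3·b = 119.52
Eliminate a: (row1) − 0.29/0.11·(row2) → -0.675909·b = -242.298, so b = 358.47747.
Back-substitute: a = (72.8 − 0.115·358.47747) / 0.29 = 108.8796.

108.880 kg product A, 358.477 kg product B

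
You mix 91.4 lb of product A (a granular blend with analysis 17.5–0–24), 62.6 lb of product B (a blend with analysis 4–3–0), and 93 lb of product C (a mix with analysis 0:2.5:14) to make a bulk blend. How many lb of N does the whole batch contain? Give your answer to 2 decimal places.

18.50 lb N

N mass = 17.5%×91.4 + 4%×62.6 + 0%×93 = 18.499 lb.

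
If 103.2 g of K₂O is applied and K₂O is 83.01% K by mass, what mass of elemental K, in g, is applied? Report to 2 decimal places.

85.67 g K

K = 103.2 × 0.8301 = 85.6663 g.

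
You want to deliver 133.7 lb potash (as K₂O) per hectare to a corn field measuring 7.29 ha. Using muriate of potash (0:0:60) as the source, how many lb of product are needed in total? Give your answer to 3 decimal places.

Product per hectare = 133.7 / 60% = 222.833 lb.
Total product = 222.833 × 7.29 = 1624.455 lb.

1624.455 lb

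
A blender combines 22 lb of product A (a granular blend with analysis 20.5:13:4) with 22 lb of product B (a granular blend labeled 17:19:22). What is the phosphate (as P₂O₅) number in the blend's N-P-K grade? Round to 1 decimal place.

16.0% P₂O₅

Total mass = 22 + 22 = 44 lb.
P₂O₅ mass = 13%×22 + 19%×22 = 7.04 lb.
% P₂O₅ = 7.04 / 44 = 16%.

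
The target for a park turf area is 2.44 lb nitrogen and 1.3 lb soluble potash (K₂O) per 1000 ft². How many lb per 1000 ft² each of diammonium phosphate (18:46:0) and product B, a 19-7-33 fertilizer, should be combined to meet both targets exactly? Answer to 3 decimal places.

Per-1000 ft² balance (a = diammonium phosphate, b = product B):
N: 0.18·a + 0.19·b = 2.44
K₂O: 0·a + 0.33·b = 1.3
Solving simultaneously: a = 9.39731, b = 3.93939.

9.397 lb diammonium phosphate, 3.939 lb product B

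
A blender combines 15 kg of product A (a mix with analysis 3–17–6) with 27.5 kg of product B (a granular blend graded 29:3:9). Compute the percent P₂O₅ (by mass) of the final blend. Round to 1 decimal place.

Total mass = 15 + 27.5 = 42.5 kg.
P₂O₅ mass = 17%×15 + 3%×27.5 = 3.375 kg.
% P₂O₅ = 3.375 / 42.5 = 7.94118%.

7.9% P₂O₅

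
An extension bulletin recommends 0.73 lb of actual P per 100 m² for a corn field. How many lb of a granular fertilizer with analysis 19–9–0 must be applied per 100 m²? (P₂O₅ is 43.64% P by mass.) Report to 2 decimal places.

As P₂O₅: 0.73 / 0.4364 = 1.67278 lb per 100 m².
Product per 100 m² = 1.67278 / 9% = 18.5864 lb.

18.59 lb of product per hundred sq m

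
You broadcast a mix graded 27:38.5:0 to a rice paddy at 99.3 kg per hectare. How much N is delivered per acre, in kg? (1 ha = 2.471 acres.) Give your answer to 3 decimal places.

nitrogen per hectare = 99.3 × 27% = 26.811 kg.
Convert to per acre: 26.811 × 0.404694 = 10.8503 kg.

10.850 kg N per acre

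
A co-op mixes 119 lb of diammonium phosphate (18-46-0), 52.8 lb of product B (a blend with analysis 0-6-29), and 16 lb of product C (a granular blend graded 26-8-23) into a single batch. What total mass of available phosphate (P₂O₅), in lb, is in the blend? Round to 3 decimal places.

59.188 lb P₂O₅

P₂O₅ mass = 46%×119 + 6%×52.8 + 8%×16 = 59.188 lb.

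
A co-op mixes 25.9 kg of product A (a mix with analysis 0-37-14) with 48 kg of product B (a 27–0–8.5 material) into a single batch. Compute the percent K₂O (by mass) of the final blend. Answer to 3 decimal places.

10.428% K₂O

Total mass = 25.9 + 48 = 73.9 kg.
K₂O mass = 14%×25.9 + 8.5%×48 = 7.706 kg.
% K₂O = 7.706 / 73.9 = 10.4276%.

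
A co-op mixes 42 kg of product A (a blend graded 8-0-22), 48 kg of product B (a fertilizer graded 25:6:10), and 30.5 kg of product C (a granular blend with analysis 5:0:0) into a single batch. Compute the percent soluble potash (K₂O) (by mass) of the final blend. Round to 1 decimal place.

11.7% K₂O

Total mass = 42 + 48 + 30.5 = 120.5 kg.
K₂O mass = 22%×42 + 10%×48 + 0%×30.5 = 14.04 kg.
% K₂O = 14.04 / 120.5 = 11.6515%.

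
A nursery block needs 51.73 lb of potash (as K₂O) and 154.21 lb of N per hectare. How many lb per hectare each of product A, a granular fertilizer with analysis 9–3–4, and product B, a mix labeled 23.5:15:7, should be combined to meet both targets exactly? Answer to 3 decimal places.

439.306 lb product A, 487.968 lb product B

Per-hectare balance (a = product A, b = product B):
K₂O: 0.04·a + 0.07·b = 51.73
N: 0.09·a + 0.235·b = 154.21
Eliminate a: (row1) − 0.04/0.09·(row2) → -0.0344444·b = -16.8078, so b = 487.9677.
Back-substitute: a = (51.73 − 0.07·487.9677) / 0.04 = 439.30645.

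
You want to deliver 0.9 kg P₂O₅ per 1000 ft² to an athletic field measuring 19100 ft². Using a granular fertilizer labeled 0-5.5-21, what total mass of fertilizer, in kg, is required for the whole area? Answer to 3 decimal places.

312.545 kg

Product per 1000 ft² = 0.9 / 5.5% = 16.3636 kg.
Total product = 16.3636 × 19100 / 1000 = 312.54545 kg.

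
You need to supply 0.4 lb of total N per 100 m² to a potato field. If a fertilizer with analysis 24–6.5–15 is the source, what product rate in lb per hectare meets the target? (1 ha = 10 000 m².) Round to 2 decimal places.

166.67 lb of product per hectare

Product per 100 m² = 0.4 / 24% = 1.66667 lb.
Convert to per hectare: 1.66667 × 100 = 166.667 lb.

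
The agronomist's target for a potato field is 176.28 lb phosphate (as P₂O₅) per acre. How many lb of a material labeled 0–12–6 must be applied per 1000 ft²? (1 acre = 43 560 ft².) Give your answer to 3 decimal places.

Product per acre = 176.28 / 12% = 1469 lb.
Convert to per 1000 ft²: 1469 × 0.0229568 = 33.7236 lb.

33.724 lb of product per thousand sq ft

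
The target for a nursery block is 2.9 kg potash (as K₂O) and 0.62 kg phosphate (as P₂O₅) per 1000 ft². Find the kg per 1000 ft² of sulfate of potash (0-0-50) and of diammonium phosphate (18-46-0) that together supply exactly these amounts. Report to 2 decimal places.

5.80 kg sulfate of potash, 1.35 kg diammonium phosphate

Let a = kg of sulfate of potash, b = kg of diammonium phosphate (per 1000 ft²).
K₂O: 0.5·a + 0·b = 2.9
P₂O₅: 0·a + 0.46·b = 0.62
Solving simultaneously: a = 5.8, b = 1.34783.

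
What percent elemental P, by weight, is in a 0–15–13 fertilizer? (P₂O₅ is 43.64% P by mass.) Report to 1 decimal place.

6.5% P

%P = 15 × 0.4364 = 6.546%.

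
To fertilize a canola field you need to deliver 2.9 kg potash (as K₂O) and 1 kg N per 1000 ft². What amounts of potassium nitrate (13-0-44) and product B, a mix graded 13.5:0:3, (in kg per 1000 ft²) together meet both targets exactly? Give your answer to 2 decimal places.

6.51 kg potassium nitrate, 1.14 kg product B

Per-1000 ft² balance (a = potassium nitrate, b = product B):
K₂O: 0.44·a + 0.03·b = 2.9
N: 0.13·a + 0.135·b = 1
Eliminate b: (row1) − 0.03/0.135·(row2) → 0.411111·a = 2.67778, so a = 6.51351.
Then b = (1 − 0.13·6.51351) / 0.135 = 1.13514.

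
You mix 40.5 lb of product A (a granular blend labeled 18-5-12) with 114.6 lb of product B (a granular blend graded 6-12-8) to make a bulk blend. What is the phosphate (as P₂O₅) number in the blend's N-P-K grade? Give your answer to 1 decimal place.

10.2% P₂O₅

Total mass = 40.5 + 114.6 = 155.1 lb.
P₂O₅ mass = 5%×40.5 + 12%×114.6 = 15.777 lb.
% P₂O₅ = 15.777 / 155.1 = 10.1721%.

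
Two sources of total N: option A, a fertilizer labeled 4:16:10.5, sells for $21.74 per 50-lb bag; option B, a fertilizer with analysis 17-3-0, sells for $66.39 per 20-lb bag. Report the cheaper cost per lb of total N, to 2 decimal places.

option A: N per bag = 50 × 4% = 2 lb; cost = 21.74 / 2 = $10.8700/lb N.
option B: N per bag = 20 × 17% = 3.4 lb; cost = 66.39 / 3.4 = $19.5265/lb N.
option A is cheaper.

$10.87 per lb N (option A)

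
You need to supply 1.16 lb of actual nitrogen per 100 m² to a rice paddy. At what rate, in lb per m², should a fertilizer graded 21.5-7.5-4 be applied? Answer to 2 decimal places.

0.05 lb of product per sq m

Product per 100 m² = 1.16 / 21.5% = 5.39535 lb.
Convert to per m²: 5.39535 × 0.01 = 0.0539535 lb.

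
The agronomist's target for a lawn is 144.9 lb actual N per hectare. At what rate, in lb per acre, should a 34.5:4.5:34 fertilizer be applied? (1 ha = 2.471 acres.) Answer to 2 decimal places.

169.97 lb of product per acre

Product per hectare = 144.9 / 34.5% = 420 lb.
Convert to per acre: 420 × 0.404694 = 169.972 lb.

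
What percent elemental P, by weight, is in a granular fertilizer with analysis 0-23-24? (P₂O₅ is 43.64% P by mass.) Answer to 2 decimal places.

%P = 23 × 0.4364 = 10.0372%.

10.04% P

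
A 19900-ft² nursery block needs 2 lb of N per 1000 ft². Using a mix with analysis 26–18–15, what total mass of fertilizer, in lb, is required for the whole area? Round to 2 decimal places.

153.08 lb

Product per 1000 ft² = 2 / 26% = 7.69231 lb.
Total product = 7.69231 × 19900 / 1000 = 153.077 lb.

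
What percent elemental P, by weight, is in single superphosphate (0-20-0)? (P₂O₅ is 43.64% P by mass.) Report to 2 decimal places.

8.73% P

%P = 20 × 0.4364 = 8.728%.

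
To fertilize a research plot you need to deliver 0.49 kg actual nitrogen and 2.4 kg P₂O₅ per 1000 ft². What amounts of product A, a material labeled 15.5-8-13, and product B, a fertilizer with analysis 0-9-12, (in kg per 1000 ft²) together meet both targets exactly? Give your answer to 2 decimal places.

3.16 kg product A, 23.86 kg product B

Per-1000 ft² balance (a = product A, b = product B):
N: 0.155·a + 0·b = 0.49
P₂O₅: 0.08·a + 0.09·b = 2.4
Eliminate a: (row1) − 0.155/0.08·(row2) → -0.174375·b = -4.16, so b = 23.8566.
Back-substitute: a = (0.49 − 0·23.8566) / 0.155 = 3.16129.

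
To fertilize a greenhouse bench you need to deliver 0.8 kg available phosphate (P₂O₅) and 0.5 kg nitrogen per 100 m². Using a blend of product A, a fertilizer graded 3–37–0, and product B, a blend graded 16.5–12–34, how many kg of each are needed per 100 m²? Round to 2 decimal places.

Per-100 m² balance (a = product A, b = product B):
P₂O₅: 0.37·a + 0.12·b = 0.8
N: 0.03·a + 0.165·b = 0.5
From row1: a = (0.8 − 0.12·b) / 0.37.
Into row2: 0.03·(0.8 − 0.12·b)/0.37 + 0.165·b = 0.5 → b = 2.80244, a = 1.25326.

1.25 kg product A, 2.80 kg product B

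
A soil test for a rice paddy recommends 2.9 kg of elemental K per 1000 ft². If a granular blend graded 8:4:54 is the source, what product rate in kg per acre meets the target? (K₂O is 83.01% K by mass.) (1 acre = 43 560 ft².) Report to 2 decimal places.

As K₂O: 2.9 / 0.8301 = 3.49355 kg per 1000 ft².
Product per 1000 ft² = 3.49355 / 54% = 6.46955 kg.
Convert to per acre: 6.46955 × 43.56 = 281.813 kg.

281.81 kg of product per acre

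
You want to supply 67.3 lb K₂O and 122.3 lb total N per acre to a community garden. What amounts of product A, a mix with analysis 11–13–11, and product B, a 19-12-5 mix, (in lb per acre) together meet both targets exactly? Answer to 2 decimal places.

433.25 lb product A, 392.86 lb product B

With a, b = lb per acre of product A and product B:
K₂O: 0.11·a + 0.05·b = 67.3
N: 0.11·a + 0.19·b = 122.3
From row1: a = (67.3 − 0.05·b) / 0.11.
Into row2: 0.11·(67.3 − 0.05·b)/0.11 + 0.19·b = 122.3 → b = 392.857, a = 433.247.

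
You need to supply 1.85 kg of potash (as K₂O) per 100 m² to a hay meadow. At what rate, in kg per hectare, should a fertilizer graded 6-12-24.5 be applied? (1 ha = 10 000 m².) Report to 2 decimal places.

755.10 kg of product per hectare

Product per 100 m² = 1.85 / 24.5% = 7.55102 kg.
Convert to per hectare: 7.55102 × 100 = 755.102 kg.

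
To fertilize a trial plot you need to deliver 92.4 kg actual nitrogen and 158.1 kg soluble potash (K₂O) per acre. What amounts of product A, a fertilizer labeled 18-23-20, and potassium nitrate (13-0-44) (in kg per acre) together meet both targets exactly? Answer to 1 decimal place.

377.9 kg product A, 187.6 kg potassium nitrate

With a, b = kg per acre of product A and potassium nitrate:
N: 0.18·a + 0.13·b = 92.4
K₂O: 0.2·a + 0.44·b = 158.1
Eliminate a: (row1) − 0.18/0.2·(row2) → -0.266·b = -49.89, so b = 187.556.
Back-substitute: a = (92.4 − 0.13·187.556) / 0.18 = 377.876.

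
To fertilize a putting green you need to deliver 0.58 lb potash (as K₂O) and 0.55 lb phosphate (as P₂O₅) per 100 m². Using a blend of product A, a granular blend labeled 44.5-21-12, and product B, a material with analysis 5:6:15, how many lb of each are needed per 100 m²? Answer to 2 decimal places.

1.96 lb product A, 2.30 lb product B

Per-100 m² balance (a = product A, b = product B):
K₂O: 0.12·a + 0.15·b = 0.58
P₂O₅: 0.21·a + 0.06·b = 0.55
Solving simultaneously: a = 1.96296, b = 2.2963.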